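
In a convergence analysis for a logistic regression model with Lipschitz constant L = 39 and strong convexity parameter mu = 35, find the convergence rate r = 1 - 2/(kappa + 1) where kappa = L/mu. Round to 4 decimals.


Step 1: Compute the condition number.
kappa = L/mu = 39/35 = 1.1143
Step 2: Compute the convergence rate.
r = 1 - 2/(kappa + 1) = 1 - 2*mu/(L + mu) = (L - mu)/(L + mu) = 4/74 = 0.0541


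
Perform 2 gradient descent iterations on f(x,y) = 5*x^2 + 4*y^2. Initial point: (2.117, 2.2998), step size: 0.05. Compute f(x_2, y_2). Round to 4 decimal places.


Gradient descent on f(x,y) = 5*x^2 + 4*y^2.
Starting point: (2.117, 2.2998), alpha = 0.05
Step 1: grad_x = 2*5*2.117 = 21.17, grad_y = 2*4*2.2998 = 18.3984
  x_1 = 2.117 - 0.05*21.17 = 1.0585
  y_1 = 2.2998 - 0.05*18.3984 = 1.3799
Step 2: grad_x = 2*5*1.0585 = 10.585, grad_y = 2*4*1.3799 = 11.039
  x_2 = 1.0585 - 0.05*10.585 = 0.5293
  y_2 = 1.3799 - 0.05*11.039 = 0.8279
f(0.5293, 0.8279) = 5*0.5293^2 + 4*0.8279^2 = 4.1424


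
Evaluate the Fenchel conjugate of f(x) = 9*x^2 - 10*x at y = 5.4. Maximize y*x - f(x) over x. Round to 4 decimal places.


f*(y) = sup_x {y*x - a*x^2 - b*x} = sup_x {(y-b)*x - a*x^2}
FOC: (y - b) - 2a*x = 0 => x* = (y - b)/(2a)
x* = (5.4 + 10)/(2*9) = 0.8556
f*(5.4) = (y-b)^2/(4a) = (5.4 + 10)^2/(4*9)
= 237.16/36 = 6.5878


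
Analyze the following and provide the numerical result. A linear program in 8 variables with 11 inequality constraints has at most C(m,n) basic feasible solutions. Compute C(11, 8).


Each vertex corresponds to some choice of n active constraints out of m, so the number of vertices is at most C(m, n) = m! / (n!(m-n)!).
m = 11, n = 8
Numerator: 11 * 10 * 9 * 8 * 7 * 6 * 5 * 4
Denominator: 8! = 40320
C(11, 8) = 165


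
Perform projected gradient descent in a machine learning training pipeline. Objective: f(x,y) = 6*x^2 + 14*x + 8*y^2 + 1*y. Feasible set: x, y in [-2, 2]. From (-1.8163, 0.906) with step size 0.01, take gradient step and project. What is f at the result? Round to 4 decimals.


Step 1: Compute gradient at (-1.8163, 0.906).
grad_x = 2*6*-1.8163 + 14 = -7.7956
grad_y = 2*8*0.906 + 1 = 15.496
Step 2: Gradient step.
x_raw = -1.8163 - 0.01*-7.7956 = -1.7383
y_raw = 0.906 - 0.01*15.496 = 0.751
Step 3: Project onto [-2, 2].
x_proj = clip(-1.7383) = -1.7383
y_proj = clip(0.751) = 0.751
Step 4: Evaluate f.
f(-1.7383, 0.751) = -0.9422


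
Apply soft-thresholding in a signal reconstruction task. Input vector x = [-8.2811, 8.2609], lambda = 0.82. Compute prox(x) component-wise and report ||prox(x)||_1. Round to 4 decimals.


Soft-thresholding with lambda = 0.82:
prox(-8.2811) = sign(-8.2811)*max(|-8.2811| - 0.82, 0) = -7.4611
prox(8.2609) = sign(8.2609)*max(|8.2609| - 0.82, 0) = 7.4409
prox(x) = [-7.4611, 7.4409]
||prox(x)||_1 = 7.4611 + 7.4409 = 14.902


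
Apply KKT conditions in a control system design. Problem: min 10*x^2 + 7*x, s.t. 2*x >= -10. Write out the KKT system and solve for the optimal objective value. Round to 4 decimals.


Step 1: Try lambda = 0 (constraint inactive).
Stationarity: 2*10*x + 7 = 0
x* = -7/(2*10) = -0.35
Check constraint: 2*-0.35 = -0.7 >= -10 -- satisfied.
Step 2: Compute optimal value.
f(x*) = 10*(-0.35)^2 + 7*(-0.35) = -1.225


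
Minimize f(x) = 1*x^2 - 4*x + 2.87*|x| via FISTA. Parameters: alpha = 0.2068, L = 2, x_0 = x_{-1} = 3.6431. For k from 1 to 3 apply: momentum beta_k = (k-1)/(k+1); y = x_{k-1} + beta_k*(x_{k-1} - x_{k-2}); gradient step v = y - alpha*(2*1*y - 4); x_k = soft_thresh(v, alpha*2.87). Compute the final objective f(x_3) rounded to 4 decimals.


FISTA on f(x) = 1*x^2 - 4*x + 2.87*|x|
L = 2, alpha = 0.2068
Iteration 1: beta = 0.0, y = 3.6431 + 0.0*(3.6431 - 3.6431) = 3.6431
  grad(y) = 3.2862, v = y - alpha*grad = 2.9635
  prox(v) = soft_thresh(2.9635, 0.5935) = 2.37
Iteration 2: beta = 0.3333, y = 2.37 + 0.3333*(2.37 - 3.6431) = 1.9456
  grad(y) = -0.1087, v = y - alpha*grad = 1.9681
  prox(v) = soft_thresh(1.9681, 0.5935) = 1.3746
Iteration 3: beta = 0.5, y = 1.3746 + 0.5*(1.3746 - 2.37) = 0.8769
  grad(y) = -2.2462, v = y - alpha*grad = 1.3414
  prox(v) = soft_thresh(1.3414, 0.5935) = 0.7479
f(x_3) = 1*0.7479^2 - 4*0.7479 + 2.87*|0.7479| = -0.2858


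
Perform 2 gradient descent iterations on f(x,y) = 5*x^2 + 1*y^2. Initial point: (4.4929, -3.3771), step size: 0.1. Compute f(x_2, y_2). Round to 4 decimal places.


Gradient descent on f(x,y) = 5*x^2 + 1*y^2.
Starting point: (4.4929, -3.3771), alpha = 0.1
Step 1: grad_x = 2*5*4.4929 = 44.929, grad_y = 2*1*-3.3771 = -6.7542
  x_1 = 4.4929 - 0.1*44.929 = 0.0
  y_1 = -3.3771 - 0.1*-6.7542 = -2.7017
Step 2: grad_x = 2*5*0.0 = 0.0, grad_y = 2*1*-2.7017 = -5.4034
  x_2 = 0.0 - 0.1*0.0 = 0.0
  y_2 = -2.7017 - 0.1*-5.4034 = -2.1613
f(0.0, -2.1613) = 5*0.0^2 + 1*(-2.1613)^2 = 4.6714


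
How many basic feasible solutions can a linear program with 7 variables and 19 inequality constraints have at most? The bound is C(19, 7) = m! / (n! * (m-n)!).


Each vertex corresponds to some choice of n active constraints out of m, so the number of vertices is at most C(m, n) = m! / (n!(m-n)!).
m = 19, n = 7
Numerator: 19 * 18 * 17 * 16 * 15 * 14 * 13
Denominator: 7! = 5040
C(19, 7) = 50388


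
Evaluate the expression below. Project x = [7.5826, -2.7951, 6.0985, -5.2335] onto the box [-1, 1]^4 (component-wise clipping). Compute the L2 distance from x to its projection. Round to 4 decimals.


Project each component onto [-1, 1].
clip(7.5826) = 1.0, clip(-2.7951) = -1.0, clip(6.0985) = 1.0, clip(-5.2335) = -1.0
Projection = [1.0, -1.0, 1.0, -1.0]
Squared diffs: [43.3306, 3.2224, 25.9947, 17.9225]
Distance = sqrt(90.4702) = 9.5116


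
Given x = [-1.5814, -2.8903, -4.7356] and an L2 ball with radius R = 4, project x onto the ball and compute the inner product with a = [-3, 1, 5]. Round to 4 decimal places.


Step 1: Compute ||x|| (intermediates to 6 decimals).
||x|| = sqrt((-1.5814)^2 + (-2.8903)^2 + (-4.7356)^2) = 5.768931
Step 2: Project.
Since ||x|| > R, scale = R/||x|| = 4/5.768931 = 0.693369, proj(x) = scale * x
proj(x) = [-1.096494, -2.004044, -3.283518]
Step 3: Dot product.
a^T * proj(x) = -3*(-1.096494) + 1*(-2.004044) + 5*(-3.283518) = -15.1322


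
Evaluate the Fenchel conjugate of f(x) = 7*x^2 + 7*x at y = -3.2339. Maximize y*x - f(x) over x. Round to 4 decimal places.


f*(y) = sup_x {y*x - a*x^2 - b*x} = sup_x {(y-b)*x - a*x^2}
FOC: (y - b) - 2a*x = 0 => x* = (y - b)/(2a)
x* = (-3.2339 - 7)/(2*7) = -0.731
f*(-3.2339) = (y-b)^2/(4a) = (-3.2339 - 7)^2/(4*7)
= 104.7327/28 = 3.7405


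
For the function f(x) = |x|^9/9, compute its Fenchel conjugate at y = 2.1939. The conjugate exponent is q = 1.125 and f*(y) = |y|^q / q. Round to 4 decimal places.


The conjugate exponent q satisfies 1/p + 1/q = 1.
p = 9, so q = 9/(9 - 1) = 1.125
|y|^q = 2.1939^1.125 = 2.4203
f*(2.1939) = 2.4203 / 1.125 = 2.1514


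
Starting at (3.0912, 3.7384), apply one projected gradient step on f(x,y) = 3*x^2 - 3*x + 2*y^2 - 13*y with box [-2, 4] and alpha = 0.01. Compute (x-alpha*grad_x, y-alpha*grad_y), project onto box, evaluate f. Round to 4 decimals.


Step 1: Compute gradient at (3.0912, 3.7384).
grad_x = 2*3*3.0912 - 3 = 15.5472
grad_y = 2*2*3.7384 - 13 = 1.9536
Step 2: Gradient step.
x_raw = 3.0912 - 0.01*15.5472 = 2.9357
y_raw = 3.7384 - 0.01*1.9536 = 3.7189
Step 3: Project onto [-2, 4].
x_proj = clip(2.9357) = 2.9357
y_proj = clip(3.7189) = 3.7189
Step 4: Evaluate f.
f(2.9357, 3.7189) = -3.637


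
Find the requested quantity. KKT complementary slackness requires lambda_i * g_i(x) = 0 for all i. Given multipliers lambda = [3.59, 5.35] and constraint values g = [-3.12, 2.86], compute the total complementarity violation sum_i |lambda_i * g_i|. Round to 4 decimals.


KKT complementary slackness check:
lambda_1 * g_1 = 3.59 * -3.12 = -11.2008
lambda_2 * g_2 = 5.35 * 2.86 = 15.301
Total violation = 11.2008 + 15.301 = 26.5018


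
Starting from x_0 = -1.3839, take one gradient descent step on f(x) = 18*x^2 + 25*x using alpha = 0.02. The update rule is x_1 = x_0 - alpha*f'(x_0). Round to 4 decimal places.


We compute the gradient at x_0 and apply the update.
f'(x) = 36*x + 25
f'(-1.3839) = 36*-1.3839 + 25 = -24.8204
x_1 = -1.3839 - 0.02*-24.8204 = -0.8875


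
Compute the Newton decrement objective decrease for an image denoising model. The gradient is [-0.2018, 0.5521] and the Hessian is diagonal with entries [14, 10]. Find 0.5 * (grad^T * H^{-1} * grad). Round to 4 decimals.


Step 1: H is diagonal, so H^(-1) * g = [-0.0144, 0.0552].
Step 2: g^T H^(-1) g = sum_i g_i^2 / H_ii
  = (-0.2018)^2/14 + (0.5521)^2/10
  = 0.0029 + 0.0305 = 0.0334
Step 3: Objective decrease = 0.5 * g^T H^(-1) g = 0.0167


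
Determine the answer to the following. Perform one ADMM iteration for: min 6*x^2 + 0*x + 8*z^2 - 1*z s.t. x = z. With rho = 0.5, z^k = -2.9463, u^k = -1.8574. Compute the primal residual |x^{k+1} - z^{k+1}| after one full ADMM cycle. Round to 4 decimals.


ADMM iteration with rho = 0.5, z^k = -2.9463, u^k = -1.8574
Step 1: x-update.
Minimize 6*x^2 + 0*x + (0.5/2)*(x + 2.9463 - 1.8574)^2
FOC: (2*6 + 0.5)*x = 0 + 0.5*(-2.9463 + 1.8574)
x^{k+1} = -0.0436
Step 2: z-update.
Minimize 8*z^2 - 1*z + (0.5/2)*(-0.0436 - z - 1.8574)^2
FOC: (2*8 + 0.5)*z = 1 + 0.5*(-0.0436 - 1.8574)
z^{k+1} = 0.003
Step 3: u-update.
u^{k+1} = -1.8574 - 0.0436 - 0.003 = -1.904
Step 4: Primal residual = |-0.0436 - 0.003| = 0.0466


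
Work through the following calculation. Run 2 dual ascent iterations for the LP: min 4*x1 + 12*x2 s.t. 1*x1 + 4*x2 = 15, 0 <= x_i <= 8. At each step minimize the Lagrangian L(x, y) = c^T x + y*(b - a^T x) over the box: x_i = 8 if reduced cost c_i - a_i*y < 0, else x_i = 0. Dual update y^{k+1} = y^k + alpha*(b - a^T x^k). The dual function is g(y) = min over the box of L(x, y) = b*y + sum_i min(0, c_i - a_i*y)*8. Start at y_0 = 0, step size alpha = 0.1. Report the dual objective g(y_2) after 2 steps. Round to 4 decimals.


Dual ascent for LP: min 4*x1 + 12*x2, 1*x1 + 4*x2 = 15, 0 <= x_i <= 8
Step 1: y^k = 0.0, reduced costs: (4.0, 12.0)
  x^k = (0.0, 0.0), subgradient = b - a^T x = 15.0
  y^{k+1} = 0.0 + 0.1*15.0 = 1.5
Step 2: y^k = 1.5, reduced costs: (2.5, 6.0)
  x^k = (0.0, 0.0), subgradient = b - a^T x = 15.0
  y^{k+1} = 1.5 + 0.1*15.0 = 3.0
Dual objective at y_2 = 3.0: reduced costs (1.0, 0.0), box minimizer x = (0.0, 0.0)
g(y_2) = b*y + (c1 - a1*y)*x1 + (c2 - a2*y)*x2 = 15*3.0 + 1.0*0.0 + 0.0*0.0 = 45.0 + 0.0 + 0.0 = 45.0


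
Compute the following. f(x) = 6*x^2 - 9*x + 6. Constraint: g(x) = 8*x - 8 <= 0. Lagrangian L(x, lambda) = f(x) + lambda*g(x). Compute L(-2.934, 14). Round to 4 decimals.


Step 1: Evaluate f(x).
f(-2.934) = 6*(-2.934)^2 - 9*(-2.934) + 6 = 84.0561
Step 2: Evaluate g(x).
g(-2.934) = 8*-2.934 - 8 = -31.472
Step 3: Compute Lagrangian.
L = 84.0561 + 14*-31.472 = -356.5519


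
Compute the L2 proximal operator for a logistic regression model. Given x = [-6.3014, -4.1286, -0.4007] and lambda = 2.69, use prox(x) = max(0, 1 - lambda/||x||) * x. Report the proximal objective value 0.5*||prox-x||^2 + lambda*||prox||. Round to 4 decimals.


Step 1: Compute ||x||.
||x|| = 7.5441
Step 2: Compute scaling factor.
scale = max(0, 1 - 2.69/7.5441) = 0.6434
Step 3: prox(x) = [-4.0545, -2.6565, -0.2578]
||prox(x)|| = 4.8541
Step 4: Proximal objective.
0.5*||prox-x||^2 = 3.6181
lambda*||prox|| = 13.0575
Total = 16.6756


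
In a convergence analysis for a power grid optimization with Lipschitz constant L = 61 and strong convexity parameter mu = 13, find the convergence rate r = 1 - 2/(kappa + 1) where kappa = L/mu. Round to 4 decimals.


Step 1: Compute the condition number.
kappa = L/mu = 61/13 = 4.6923
Step 2: Compute the convergence rate.
r = 1 - 2/(kappa + 1) = 1 - 2*mu/(L + mu) = (L - mu)/(L + mu) = 48/74 = 0.6486


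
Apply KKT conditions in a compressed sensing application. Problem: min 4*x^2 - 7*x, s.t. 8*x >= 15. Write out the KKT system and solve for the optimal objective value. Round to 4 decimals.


Step 1: Try lambda = 0 (constraint inactive).
x_unc = 7/(2*4) = 0.875
Check: 8*0.875 = 7.0 < 15 -- violated!
Step 2: Constraint must be active: 8*x = 15
x* = 15/8 = 1.875
lambda = (2*4*1.875 - 7)/8 = 1.0
Step 3: Compute optimal value.
f(x*) = 4*1.875^2 - 7*1.875 = 0.9375


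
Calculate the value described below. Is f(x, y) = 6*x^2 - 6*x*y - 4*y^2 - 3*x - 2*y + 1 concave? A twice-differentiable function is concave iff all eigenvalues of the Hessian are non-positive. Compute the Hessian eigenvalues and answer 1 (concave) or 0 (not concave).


The Hessian of f(x,y) = 6*x^2 - 6*x*y - 4*y^2 - 3*x - 2*y + 1 is:
H = [[12, -6], [-6, -8]]
Trace = 12 - 8 = 4
Determinant = 12*-8 - (-6)^2 = -132
Discriminant = (4)^2 - 4*-132 = 544.0
Eigenvalues: lambda_1 = -9.6619, lambda_2 = 13.6619
The function is not concave.

0


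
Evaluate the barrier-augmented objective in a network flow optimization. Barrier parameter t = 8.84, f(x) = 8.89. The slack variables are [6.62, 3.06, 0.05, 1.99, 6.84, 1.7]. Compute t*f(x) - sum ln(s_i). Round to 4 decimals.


Step 1: Compute log-barrier.
ln values: [1.8901, 1.1184, -2.9957, 0.6881, 1.9228, 0.5306]
phi = -(1.8901 + 1.1184 - 2.9957 + 0.6881 + 1.9228 + 0.5306) = -3.1543
Step 2: Compute augmented objective.
t*f(x) = 8.84*8.89 = 78.5876
Total = 78.5876 - 3.1543 = 75.4333


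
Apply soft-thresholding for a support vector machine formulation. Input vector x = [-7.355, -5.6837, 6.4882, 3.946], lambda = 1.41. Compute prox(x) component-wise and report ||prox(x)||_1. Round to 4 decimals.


Soft-thresholding with lambda = 1.41:
prox(-7.355) = sign(-7.355)*max(|-7.355| - 1.41, 0) = -5.945
prox(-5.6837) = sign(-5.6837)*max(|-5.6837| - 1.41, 0) = -4.2737
prox(6.4882) = sign(6.4882)*max(|6.4882| - 1.41, 0) = 5.0782
prox(3.946) = sign(3.946)*max(|3.946| - 1.41, 0) = 2.536
prox(x) = [-5.945, -4.2737, 5.0782, 2.536]
||prox(x)||_1 = 5.945 + 4.2737 + 5.0782 + 2.536 = 17.8329


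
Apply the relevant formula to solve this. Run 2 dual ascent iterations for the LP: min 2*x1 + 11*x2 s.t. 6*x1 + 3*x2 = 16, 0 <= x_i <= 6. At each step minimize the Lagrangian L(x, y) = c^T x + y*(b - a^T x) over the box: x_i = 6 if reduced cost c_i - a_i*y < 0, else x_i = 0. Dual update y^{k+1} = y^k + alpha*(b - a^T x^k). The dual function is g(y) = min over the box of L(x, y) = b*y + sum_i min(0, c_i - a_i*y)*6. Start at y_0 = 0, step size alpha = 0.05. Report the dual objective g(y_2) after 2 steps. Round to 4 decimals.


Dual ascent for LP: min 2*x1 + 11*x2, 6*x1 + 3*x2 = 16, 0 <= x_i <= 6
Step 1: y^k = 0.0, reduced costs: (2.0, 11.0)
  x^k = (0.0, 0.0), subgradient = b - a^T x = 16.0
  y^{k+1} = 0.0 + 0.05*16.0 = 0.8
Step 2: y^k = 0.8, reduced costs: (-2.8, 8.6)
  x^k = (6.0, 0.0), subgradient = b - a^T x = -20.0
  y^{k+1} = 0.8 + 0.05*-20.0 = -0.2
Dual objective at y_2 = -0.2: reduced costs (3.2, 11.6), box minimizer x = (0.0, 0.0)
g(y_2) = b*y + (c1 - a1*y)*x1 + (c2 - a2*y)*x2 = 16*(-0.2) + 3.2*0.0 + 11.6*0.0 = -3.2 + 0.0 + 0.0 = -3.2


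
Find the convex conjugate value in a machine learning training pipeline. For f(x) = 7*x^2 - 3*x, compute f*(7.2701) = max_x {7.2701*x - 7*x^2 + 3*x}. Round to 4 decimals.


f*(y) = sup_x {y*x - a*x^2 - b*x} = sup_x {(y-b)*x - a*x^2}
FOC: (y - b) - 2a*x = 0 => x* = (y - b)/(2a)
x* = (7.2701 + 3)/(2*7) = 0.7336
f*(7.2701) = (y-b)^2/(4a) = (7.2701 + 3)^2/(4*7)
= 105.475/28 = 3.767


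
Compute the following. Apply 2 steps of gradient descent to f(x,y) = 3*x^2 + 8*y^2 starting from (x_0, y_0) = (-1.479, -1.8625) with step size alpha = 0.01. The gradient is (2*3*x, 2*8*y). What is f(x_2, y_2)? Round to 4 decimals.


Gradient descent on f(x,y) = 3*x^2 + 8*y^2.
Starting point: (-1.479, -1.8625), alpha = 0.01
Step 1: grad_x = 2*3*-1.479 = -8.874, grad_y = 2*8*-1.8625 = -29.8
  x_1 = -1.479 - 0.01*-8.874 = -1.3903
  y_1 = -1.8625 - 0.01*-29.8 = -1.5645
Step 2: grad_x = 2*3*-1.3903 = -8.3416, grad_y = 2*8*-1.5645 = -25.032
  x_2 = -1.3903 - 0.01*-8.3416 = -1.3068
  y_2 = -1.5645 - 0.01*-25.032 = -1.3142
f(-1.3068, -1.3142) = 3*(-1.3068)^2 + 8*(-1.3142)^2 = 18.9401


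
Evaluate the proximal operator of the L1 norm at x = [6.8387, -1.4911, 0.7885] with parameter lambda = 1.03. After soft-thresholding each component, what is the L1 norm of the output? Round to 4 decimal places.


Soft-thresholding with lambda = 1.03:
prox(6.8387) = sign(6.8387)*max(|6.8387| - 1.03, 0) = 5.8087
prox(-1.4911) = sign(-1.4911)*max(|-1.4911| - 1.03, 0) = -0.4611
prox(0.7885) = sign(0.7885)*max(|0.7885| - 1.03, 0) = 0.0
prox(x) = [5.8087, -0.4611, 0.0]
||prox(x)||_1 = 5.8087 + 0.4611 + 0.0 = 6.2698


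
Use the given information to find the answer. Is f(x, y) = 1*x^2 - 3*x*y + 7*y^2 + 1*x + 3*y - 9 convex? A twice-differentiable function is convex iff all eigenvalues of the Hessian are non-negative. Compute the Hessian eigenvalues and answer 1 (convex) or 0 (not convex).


The Hessian of f(x,y) = 1*x^2 - 3*x*y + 7*y^2 + 1*x + 3*y - 9 is:
H = [[2, -3], [-3, 14]]
Trace = 2 + 14 = 16
Determinant = 2*14 - (-3)^2 = 19
Discriminant = (16)^2 - 4*19 = 180.0
Eigenvalues: lambda_1 = 1.2918, lambda_2 = 14.7082
The function is convex.

1


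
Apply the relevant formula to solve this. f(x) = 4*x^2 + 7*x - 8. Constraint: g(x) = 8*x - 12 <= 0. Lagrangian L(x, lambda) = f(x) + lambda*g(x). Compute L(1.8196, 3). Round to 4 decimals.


Step 1: Evaluate f(x).
f(1.8196) = 4*1.8196^2 + 7*1.8196 - 8 = 17.981
Step 2: Evaluate g(x).
g(1.8196) = 8*1.8196 - 12 = 2.5568
Step 3: Compute Lagrangian.
L = 17.981 + 3*2.5568 = 25.6514


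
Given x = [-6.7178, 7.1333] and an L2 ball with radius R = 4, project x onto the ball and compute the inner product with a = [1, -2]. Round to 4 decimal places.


Step 1: Compute ||x|| (intermediates to 6 decimals).
||x|| = sqrt((-6.7178)^2 + 7.1333^2) = 9.798612
Step 2: Project.
Since ||x|| > R, scale = R/||x|| = 4/9.798612 = 0.408221, proj(x) = scale * x
proj(x) = [-2.742347, 2.911963]
Step 3: Dot product.
a^T * proj(x) = 1*(-2.742347) - 2*2.911963 = -8.5663


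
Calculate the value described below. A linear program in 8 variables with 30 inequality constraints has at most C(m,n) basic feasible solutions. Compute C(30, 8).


Each vertex corresponds to some choice of n active constraints out of m, so the number of vertices is at most C(m, n) = m! / (n!(m-n)!).
m = 30, n = 8
Numerator: 30 * 29 * 28 * 27 * 26 * 25 * 24 * 23
Denominator: 8! = 40320
C(30, 8) = 5852925


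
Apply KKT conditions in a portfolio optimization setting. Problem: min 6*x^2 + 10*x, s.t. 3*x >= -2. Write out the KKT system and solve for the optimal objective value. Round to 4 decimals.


Step 1: Try lambda = 0 (constraint inactive).
x_unc = -10/(2*6) = -0.8333
Check: 3*-0.8333 = -2.4999 < -2 -- violated!
Step 2: Constraint must be active: 3*x = -2
x* = -2/3 = -0.6667 (rounded; the exact value -2/3 is used below)
lambda = (2*6*(-2/3) + 10)/3 = 0.6667
Step 3: Compute optimal value.
f(x*) = 6*(-2/3)^2 + 10*(-2/3) = -4.0


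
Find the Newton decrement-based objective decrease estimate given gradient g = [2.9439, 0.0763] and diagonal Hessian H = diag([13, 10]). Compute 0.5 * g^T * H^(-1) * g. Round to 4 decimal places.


Step 1: H is diagonal, so H^(-1) * g = [0.2265, 0.0076].
Step 2: g^T H^(-1) g = sum_i g_i^2 / H_ii
  = (2.9439)^2/13 + (0.0763)^2/10
  = 0.6667 + 0.0006 = 0.6672
Step 3: Objective decrease = 0.5 * g^T H^(-1) g = 0.3336


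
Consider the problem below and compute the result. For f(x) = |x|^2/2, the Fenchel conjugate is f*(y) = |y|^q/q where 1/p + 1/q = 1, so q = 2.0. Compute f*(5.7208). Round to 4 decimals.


The conjugate exponent q satisfies 1/p + 1/q = 1.
p = 2, so q = 2/(2 - 1) = 2.0
|y|^q = 5.7208^2.0 = 32.7276
f*(5.7208) = 32.7276 / 2.0 = 16.3638


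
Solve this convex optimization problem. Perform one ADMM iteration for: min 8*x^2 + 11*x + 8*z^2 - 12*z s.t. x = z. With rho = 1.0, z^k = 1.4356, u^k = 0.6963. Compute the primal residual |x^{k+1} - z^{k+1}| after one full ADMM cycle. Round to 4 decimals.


ADMM iteration with rho = 1.0, z^k = 1.4356, u^k = 0.6963
Step 1: x-update.
Minimize 8*x^2 + 11*x + (1.0/2)*(x - 1.4356 + 0.6963)^2
FOC: (2*8 + 1.0)*x = -11 + 1.0*(1.4356 - 0.6963)
x^{k+1} = -0.6036
Step 2: z-update.
Minimize 8*z^2 - 12*z + (1.0/2)*(-0.6036 - z + 0.6963)^2
FOC: (2*8 + 1.0)*z = 12 + 1.0*(-0.6036 + 0.6963)
z^{k+1} = 0.7113
Step 3: u-update.
u^{k+1} = 0.6963 - 0.6036 - 0.7113 = -0.6186
Step 4: Primal residual = |-0.6036 - 0.7113| = 1.3149


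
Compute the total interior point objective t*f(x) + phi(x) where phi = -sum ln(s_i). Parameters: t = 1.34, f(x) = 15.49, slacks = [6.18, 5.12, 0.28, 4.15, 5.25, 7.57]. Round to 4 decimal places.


Step 1: Compute log-barrier.
ln values: [1.8213, 1.6332, -1.273, 1.4231, 1.6582, 2.0242]
phi = -(1.8213 + 1.6332 - 1.273 + 1.4231 + 1.6582 + 2.0242) = -7.287
Step 2: Compute augmented objective.
t*f(x) = 1.34*15.49 = 20.7566
Total = 20.7566 - 7.287 = 13.4696


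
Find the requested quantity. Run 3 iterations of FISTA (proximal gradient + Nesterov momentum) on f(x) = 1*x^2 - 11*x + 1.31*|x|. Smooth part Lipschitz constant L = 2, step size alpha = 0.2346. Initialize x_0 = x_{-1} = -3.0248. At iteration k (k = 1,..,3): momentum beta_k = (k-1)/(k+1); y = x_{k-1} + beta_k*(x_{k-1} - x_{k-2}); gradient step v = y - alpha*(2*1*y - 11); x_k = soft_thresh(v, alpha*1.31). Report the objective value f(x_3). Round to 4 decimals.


FISTA on f(x) = 1*x^2 - 11*x + 1.31*|x|
L = 2, alpha = 0.2346
Iteration 1: beta = 0.0, y = -3.0248 + 0.0*(-3.0248 + 3.0248) = -3.0248
  grad(y) = -17.0496, v = y - alpha*grad = 0.975
  prox(v) = soft_thresh(0.975, 0.3073) = 0.6677
Iteration 2: beta = 0.3333, y = 0.6677 + 0.3333*(0.6677 + 3.0248) = 1.8985
  grad(y) = -7.2029, v = y - alpha*grad = 3.5883
  prox(v) = soft_thresh(3.5883, 0.3073) = 3.281
Iteration 3: beta = 0.5, y = 3.281 + 0.5*(3.281 - 0.6677) = 4.5877
  grad(y) = -1.8246, v = y - alpha*grad = 5.0157
  prox(v) = soft_thresh(5.0157, 0.3073) = 4.7084
f(x_3) = 1*4.7084^2 - 11*4.7084 + 1.31*|4.7084| = -23.4554


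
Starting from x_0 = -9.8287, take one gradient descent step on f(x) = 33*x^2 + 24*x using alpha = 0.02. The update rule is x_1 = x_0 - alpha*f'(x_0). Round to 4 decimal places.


We compute the gradient at x_0 and apply the update.
f'(x) = 66*x + 24
f'(-9.8287) = 66*-9.8287 + 24 = -624.6942
x_1 = -9.8287 - 0.02*-624.6942 = 2.6652


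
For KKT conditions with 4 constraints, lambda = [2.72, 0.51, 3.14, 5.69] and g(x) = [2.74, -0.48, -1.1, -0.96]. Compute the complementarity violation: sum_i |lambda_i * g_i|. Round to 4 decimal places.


KKT complementary slackness check:
lambda_1 * g_1 = 2.72 * 2.74 = 7.4528
lambda_2 * g_2 = 0.51 * -0.48 = -0.2448
lambda_3 * g_3 = 3.14 * -1.1 = -3.454
lambda_4 * g_4 = 5.69 * -0.96 = -5.4624
Total violation = 7.4528 + 0.2448 + 3.454 + 5.4624 = 16.614


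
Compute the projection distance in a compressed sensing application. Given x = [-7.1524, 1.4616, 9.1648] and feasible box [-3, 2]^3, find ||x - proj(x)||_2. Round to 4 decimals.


Project each component onto [-3, 2].
clip(-7.1524) = -3.0, clip(1.4616) = 1.4616, clip(9.1648) = 2.0
Projection = [-3.0, 1.4616, 2.0]
Squared diffs: [17.2424, 0.0, 51.3344]
Distance = sqrt(68.5768) = 8.2811


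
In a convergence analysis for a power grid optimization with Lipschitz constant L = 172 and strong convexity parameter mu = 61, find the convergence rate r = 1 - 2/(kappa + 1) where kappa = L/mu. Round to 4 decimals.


Step 1: Compute the condition number.
kappa = L/mu = 172/61 = 2.8197
Step 2: Compute the convergence rate.
r = 1 - 2/(kappa + 1) = 1 - 2*mu/(L + mu) = (L - mu)/(L + mu) = 111/233 = 0.4764


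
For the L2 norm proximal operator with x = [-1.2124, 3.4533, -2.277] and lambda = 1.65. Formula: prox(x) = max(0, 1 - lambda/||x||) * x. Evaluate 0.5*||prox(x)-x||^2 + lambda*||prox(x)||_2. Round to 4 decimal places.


Step 1: Compute ||x||.
||x|| = 4.3104
Step 2: Compute scaling factor.
scale = max(0, 1 - 1.65/4.3104) = 0.6172
Step 3: prox(x) = [-0.7483, 2.1314, -1.4054]
||prox(x)|| = 2.6604
Step 4: Proximal objective.
0.5*||prox-x||^2 = 1.3613
lambda*||prox|| = 4.3897
Total = 5.751


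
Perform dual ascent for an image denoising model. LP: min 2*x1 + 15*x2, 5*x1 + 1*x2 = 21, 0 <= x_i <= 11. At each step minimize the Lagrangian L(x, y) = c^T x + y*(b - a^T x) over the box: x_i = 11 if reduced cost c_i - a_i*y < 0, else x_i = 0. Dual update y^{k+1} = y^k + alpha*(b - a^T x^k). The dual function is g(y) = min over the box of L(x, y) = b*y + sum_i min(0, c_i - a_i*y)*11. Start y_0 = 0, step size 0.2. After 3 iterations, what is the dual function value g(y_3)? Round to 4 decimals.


Dual ascent for LP: min 2*x1 + 15*x2, 5*x1 + 1*x2 = 21, 0 <= x_i <= 11
Step 1: y^k = 0.0, reduced costs: (2.0, 15.0)
  x^k = (0.0, 0.0), subgradient = b - a^T x = 21.0
  y^{k+1} = 0.0 + 0.2*21.0 = 4.2
Step 2: y^k = 4.2, reduced costs: (-19.0, 10.8)
  x^k = (11.0, 0.0), subgradient = b - a^T x = -34.0
  y^{k+1} = 4.2 + 0.2*-34.0 = -2.6
Step 3: y^k = -2.6, reduced costs: (15.0, 17.6)
  x^k = (0.0, 0.0), subgradient = b - a^T x = 21.0
  y^{k+1} = -2.6 + 0.2*21.0 = 1.6
Dual objective at y_3 = 1.6: reduced costs (-6.0, 13.4), box minimizer x = (11.0, 0.0)
g(y_3) = b*y + (c1 - a1*y)*x1 + (c2 - a2*y)*x2 = 21*1.6 + (-6.0)*11.0 + 13.4*0.0 = 33.6 - 66.0 + 0.0 = -32.4


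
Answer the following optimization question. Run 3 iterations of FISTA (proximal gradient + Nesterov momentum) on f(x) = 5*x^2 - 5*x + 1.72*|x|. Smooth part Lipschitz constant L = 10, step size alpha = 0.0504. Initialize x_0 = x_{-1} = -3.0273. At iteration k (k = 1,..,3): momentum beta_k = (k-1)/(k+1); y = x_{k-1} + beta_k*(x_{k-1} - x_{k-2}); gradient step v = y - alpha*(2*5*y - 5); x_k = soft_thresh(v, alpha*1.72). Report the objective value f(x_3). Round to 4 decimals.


FISTA on f(x) = 5*x^2 - 5*x + 1.72*|x|
L = 10, alpha = 0.0504
Iteration 1: beta = 0.0, y = -3.0273 + 0.0*(-3.0273 + 3.0273) = -3.0273
  grad(y) = -35.273, v = y - alpha*grad = -1.2495
  prox(v) = soft_thresh(-1.2495, 0.0867) = -1.1629
Iteration 2: beta = 0.3333, y = -1.1629 + 0.3333*(-1.1629 + 3.0273) = -0.5414
  grad(y) = -10.4137, v = y - alpha*grad = -0.0165
  prox(v) = soft_thresh(-0.0165, 0.0867) = 0.0
Iteration 3: beta = 0.5, y = 0.0 + 0.5*(0.0 + 1.1629) = 0.5814
  grad(y) = 0.8143, v = y - alpha*grad = 0.5404
  prox(v) = soft_thresh(0.5404, 0.0867) = 0.4537
f(x_3) = 5*0.4537^2 - 5*0.4537 + 1.72*|0.4537| = -0.4589


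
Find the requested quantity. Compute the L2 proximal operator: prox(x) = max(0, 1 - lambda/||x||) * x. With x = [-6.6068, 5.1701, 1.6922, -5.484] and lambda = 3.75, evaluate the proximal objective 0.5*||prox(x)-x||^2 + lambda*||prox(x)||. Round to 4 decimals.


Step 1: Compute ||x||.
||x|| = 10.1645
Step 2: Compute scaling factor.
scale = max(0, 1 - 3.75/10.1645) = 0.6311
Step 3: prox(x) = [-4.1694, 3.2627, 1.0679, -3.4608]
||prox(x)|| = 6.4145
Step 4: Proximal objective.
0.5*||prox-x||^2 = 7.0313
lambda*||prox|| = 24.0544
Total = 31.0857


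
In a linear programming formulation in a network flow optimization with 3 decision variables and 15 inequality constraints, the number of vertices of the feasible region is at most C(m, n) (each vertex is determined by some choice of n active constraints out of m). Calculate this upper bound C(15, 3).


Each vertex corresponds to some choice of n active constraints out of m, so the number of vertices is at most C(m, n) = m! / (n!(m-n)!).
m = 15, n = 3
Numerator: 15 * 14 * 13
Denominator: 3! = 6
C(15, 3) = 455


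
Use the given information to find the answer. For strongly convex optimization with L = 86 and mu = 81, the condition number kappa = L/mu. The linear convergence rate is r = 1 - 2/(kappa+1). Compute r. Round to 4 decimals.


Step 1: Compute the condition number.
kappa = L/mu = 86/81 = 1.0617
Step 2: Compute the convergence rate.
r = 1 - 2/(kappa + 1) = 1 - 2*mu/(L + mu) = (L - mu)/(L + mu) = 5/167 = 0.0299


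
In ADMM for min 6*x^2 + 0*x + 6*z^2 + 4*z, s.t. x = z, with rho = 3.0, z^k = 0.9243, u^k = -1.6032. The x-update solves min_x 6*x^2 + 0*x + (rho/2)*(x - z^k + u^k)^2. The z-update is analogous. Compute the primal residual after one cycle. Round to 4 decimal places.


ADMM iteration with rho = 3.0, z^k = 0.9243, u^k = -1.6032
Step 1: x-update.
Minimize 6*x^2 + 0*x + (3.0/2)*(x - 0.9243 - 1.6032)^2
FOC: (2*6 + 3.0)*x = 0 + 3.0*(0.9243 + 1.6032)
x^{k+1} = 0.5055
Step 2: z-update.
Minimize 6*z^2 + 4*z + (3.0/2)*(0.5055 - z - 1.6032)^2
FOC: (2*6 + 3.0)*z = -4 + 3.0*(0.5055 - 1.6032)
z^{k+1} = -0.4862
Step 3: u-update.
u^{k+1} = -1.6032 + 0.5055 + 0.4862 = -0.6115
Step 4: Primal residual = |0.5055 + 0.4862| = 0.9917


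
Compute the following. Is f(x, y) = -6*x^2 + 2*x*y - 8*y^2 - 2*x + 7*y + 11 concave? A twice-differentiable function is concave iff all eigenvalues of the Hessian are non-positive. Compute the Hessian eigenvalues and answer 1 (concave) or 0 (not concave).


The Hessian of f(x,y) = -6*x^2 + 2*x*y - 8*y^2 - 2*x + 7*y + 11 is:
H = [[-12, 2], [2, -16]]
Trace = -12 - 16 = -28
Determinant = -12*-16 - (2)^2 = 188
Discriminant = (-28)^2 - 4*188 = 32.0
Eigenvalues: lambda_1 = -16.8284, lambda_2 = -11.1716
The function is concave.

1


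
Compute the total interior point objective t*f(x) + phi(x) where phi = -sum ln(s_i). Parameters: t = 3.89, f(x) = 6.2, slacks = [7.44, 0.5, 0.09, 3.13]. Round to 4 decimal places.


Step 1: Compute log-barrier.
ln values: [2.0069, -0.6931, -2.4079, 1.141]
phi = -(2.0069 - 0.6931 - 2.4079 + 1.141) = -0.0468
Step 2: Compute augmented objective.
t*f(x) = 3.89*6.2 = 24.118
Total = 24.118 - 0.0468 = 24.0712


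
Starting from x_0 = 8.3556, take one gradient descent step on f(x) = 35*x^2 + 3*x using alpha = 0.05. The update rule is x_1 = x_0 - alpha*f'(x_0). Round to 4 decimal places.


We compute the gradient at x_0 and apply the update.
f'(x) = 70*x + 3
f'(8.3556) = 70*8.3556 + 3 = 587.892
x_1 = 8.3556 - 0.05*587.892 = -21.039


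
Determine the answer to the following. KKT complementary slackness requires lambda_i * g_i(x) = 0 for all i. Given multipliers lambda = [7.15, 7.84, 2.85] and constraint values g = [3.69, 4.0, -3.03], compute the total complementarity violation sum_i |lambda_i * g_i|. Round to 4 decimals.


KKT complementary slackness check:
lambda_1 * g_1 = 7.15 * 3.69 = 26.3835
lambda_2 * g_2 = 7.84 * 4.0 = 31.36
lambda_3 * g_3 = 2.85 * -3.03 = -8.6355
Total violation = 26.3835 + 31.36 + 8.6355 = 66.379


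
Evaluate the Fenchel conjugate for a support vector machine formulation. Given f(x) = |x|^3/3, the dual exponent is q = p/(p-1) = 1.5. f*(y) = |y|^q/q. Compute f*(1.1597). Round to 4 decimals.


The conjugate exponent q satisfies 1/p + 1/q = 1.
p = 3, so q = 3/(3 - 1) = 1.5
|y|^q = 1.1597^1.5 = 1.2489
f*(1.1597) = 1.2489 / 1.5 = 0.8326


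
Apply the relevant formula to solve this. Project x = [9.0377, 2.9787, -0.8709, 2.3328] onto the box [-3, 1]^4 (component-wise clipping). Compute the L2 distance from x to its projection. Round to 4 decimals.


Project each component onto [-3, 1].
clip(9.0377) = 1.0, clip(2.9787) = 1.0, clip(-0.8709) = -0.8709, clip(2.3328) = 1.0
Projection = [1.0, 1.0, -0.8709, 1.0]
Squared diffs: [64.6046, 3.9153, 0.0, 1.7764]
Distance = sqrt(70.2963) = 8.3843


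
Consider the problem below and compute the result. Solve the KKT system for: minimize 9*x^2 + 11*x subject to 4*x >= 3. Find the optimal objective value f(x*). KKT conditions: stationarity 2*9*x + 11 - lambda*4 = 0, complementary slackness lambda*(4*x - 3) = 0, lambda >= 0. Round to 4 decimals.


Step 1: Try lambda = 0 (constraint inactive).
x_unc = -11/(2*9) = -0.6111
Check: 4*-0.6111 = -2.4444 < 3 -- violated!
Step 2: Constraint must be active: 4*x = 3
x* = 3/4 = 0.75
lambda = (2*9*0.75 + 11)/4 = 6.125
Step 3: Compute optimal value.
f(x*) = 9*0.75^2 + 11*0.75 = 13.3125


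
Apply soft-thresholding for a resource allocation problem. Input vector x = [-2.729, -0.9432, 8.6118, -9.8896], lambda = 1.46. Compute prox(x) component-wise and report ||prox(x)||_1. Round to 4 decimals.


Soft-thresholding with lambda = 1.46:
prox(-2.729) = sign(-2.729)*max(|-2.729| - 1.46, 0) = -1.269
prox(-0.9432) = sign(-0.9432)*max(|-0.9432| - 1.46, 0) = 0.0
prox(8.6118) = sign(8.6118)*max(|8.6118| - 1.46, 0) = 7.1518
prox(-9.8896) = sign(-9.8896)*max(|-9.8896| - 1.46, 0) = -8.4296
prox(x) = [-1.269, 0.0, 7.1518, -8.4296]
||prox(x)||_1 = 1.269 + 0.0 + 7.1518 + 8.4296 = 16.8504


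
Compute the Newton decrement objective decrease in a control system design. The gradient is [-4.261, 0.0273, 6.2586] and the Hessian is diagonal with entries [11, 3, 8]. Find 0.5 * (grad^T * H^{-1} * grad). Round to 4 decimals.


Step 1: H is diagonal, so H^(-1) * g = [-0.3874, 0.0091, 0.7823].
Step 2: g^T H^(-1) g = sum_i g_i^2 / H_ii
  = (-4.261)^2/11 + (0.0273)^2/3 + (6.2586)^2/8
  = 1.6506 + 0.0002 + 4.8963 = 6.5471
Step 3: Objective decrease = 0.5 * g^T H^(-1) g = 3.2735


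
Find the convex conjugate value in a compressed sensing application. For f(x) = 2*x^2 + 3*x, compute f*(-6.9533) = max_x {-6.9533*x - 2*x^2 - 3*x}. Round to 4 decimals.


f*(y) = sup_x {y*x - a*x^2 - b*x} = sup_x {(y-b)*x - a*x^2}
FOC: (y - b) - 2a*x = 0 => x* = (y - b)/(2a)
x* = (-6.9533 - 3)/(2*2) = -2.4883
f*(-6.9533) = (y-b)^2/(4a) = (-6.9533 - 3)^2/(4*2)
= 99.0682/8 = 12.3835


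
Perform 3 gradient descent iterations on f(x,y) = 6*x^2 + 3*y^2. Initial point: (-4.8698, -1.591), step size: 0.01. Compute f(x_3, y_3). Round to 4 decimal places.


Gradient descent on f(x,y) = 6*x^2 + 3*y^2.
Starting point: (-4.8698, -1.591), alpha = 0.01
Step 1: grad_x = 2*6*-4.8698 = -58.4376, grad_y = 2*3*-1.591 = -9.546
  x_1 = -4.8698 - 0.01*-58.4376 = -4.2854
  y_1 = -1.591 - 0.01*-9.546 = -1.4955
Step 2: grad_x = 2*6*-4.2854 = -51.4251, grad_y = 2*3*-1.4955 = -8.9732
  x_2 = -4.2854 - 0.01*-51.4251 = -3.7712
  y_2 = -1.4955 - 0.01*-8.9732 = -1.4058
Step 3: grad_x = 2*6*-3.7712 = -45.2541, grad_y = 2*3*-1.4058 = -8.4348
  x_3 = -3.7712 - 0.01*-45.2541 = -3.3186
  y_3 = -1.4058 - 0.01*-8.4348 = -1.3215
f(-3.3186, -1.3215) = 6*(-3.3186)^2 + 3*(-1.3215)^2 = 71.3187


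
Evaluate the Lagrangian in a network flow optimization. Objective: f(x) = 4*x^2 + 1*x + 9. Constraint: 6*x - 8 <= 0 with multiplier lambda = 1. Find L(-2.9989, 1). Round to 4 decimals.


Step 1: Evaluate f(x).
f(-2.9989) = 4*(-2.9989)^2 + 1*(-2.9989) + 9 = 41.9747
Step 2: Evaluate g(x).
g(-2.9989) = 6*-2.9989 - 8 = -25.9934
Step 3: Compute Lagrangian.
L = 41.9747 + 1*-25.9934 = 15.9813


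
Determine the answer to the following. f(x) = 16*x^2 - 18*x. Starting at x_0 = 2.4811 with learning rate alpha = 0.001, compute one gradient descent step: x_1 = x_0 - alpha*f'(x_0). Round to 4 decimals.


We compute the gradient at x_0 and apply the update.
f'(x) = 32*x - 18
f'(2.4811) = 32*2.4811 - 18 = 61.3952
x_1 = 2.4811 - 0.001*61.3952 = 2.4197


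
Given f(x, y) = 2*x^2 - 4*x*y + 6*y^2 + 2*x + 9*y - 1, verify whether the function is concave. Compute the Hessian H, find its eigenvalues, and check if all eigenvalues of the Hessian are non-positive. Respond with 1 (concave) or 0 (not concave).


The Hessian of f(x,y) = 2*x^2 - 4*x*y + 6*y^2 + 2*x + 9*y - 1 is:
H = [[4, -4], [-4, 12]]
Trace = 4 + 12 = 16
Determinant = 4*12 - (-4)^2 = 32
Discriminant = (16)^2 - 4*32 = 128.0
Eigenvalues: lambda_1 = 2.3431, lambda_2 = 13.6569
The function is not concave.

0


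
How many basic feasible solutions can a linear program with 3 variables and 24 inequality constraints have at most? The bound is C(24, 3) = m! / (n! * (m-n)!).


Each vertex corresponds to some choice of n active constraints out of m, so the number of vertices is at most C(m, n) = m! / (n!(m-n)!).
m = 24, n = 3
Numerator: 24 * 23 * 22
Denominator: 3! = 6
C(24, 3) = 2024


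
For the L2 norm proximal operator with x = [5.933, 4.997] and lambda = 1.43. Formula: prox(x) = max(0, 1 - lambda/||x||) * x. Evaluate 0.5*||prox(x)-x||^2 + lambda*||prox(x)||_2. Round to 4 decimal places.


Step 1: Compute ||x||.
||x|| = 7.757
Step 2: Compute scaling factor.
scale = max(0, 1 - 1.43/7.757) = 0.8156
Step 3: prox(x) = [4.8392, 4.0758]
||prox(x)|| = 6.327
Step 4: Proximal objective.
0.5*||prox-x||^2 = 1.0225
lambda*||prox|| = 9.0476
Total = 10.07


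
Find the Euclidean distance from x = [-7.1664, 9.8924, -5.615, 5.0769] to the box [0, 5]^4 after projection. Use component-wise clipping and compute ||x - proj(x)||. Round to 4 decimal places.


Project each component onto [0, 5].
clip(-7.1664) = 0.0, clip(9.8924) = 5.0, clip(-5.615) = 0.0, clip(5.0769) = 5.0
Projection = [0.0, 5.0, 0.0, 5.0]
Squared diffs: [51.3573, 23.9356, 31.5282, 0.0059]
Distance = sqrt(106.827) = 10.3357


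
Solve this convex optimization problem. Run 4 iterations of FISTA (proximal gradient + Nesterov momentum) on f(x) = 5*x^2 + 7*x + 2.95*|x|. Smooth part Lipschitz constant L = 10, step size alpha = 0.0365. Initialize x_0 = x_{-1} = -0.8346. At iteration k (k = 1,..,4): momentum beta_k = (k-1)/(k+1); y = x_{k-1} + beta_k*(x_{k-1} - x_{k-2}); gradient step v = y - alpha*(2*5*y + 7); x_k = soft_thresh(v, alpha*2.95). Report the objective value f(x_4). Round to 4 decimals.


FISTA on f(x) = 5*x^2 + 7*x + 2.95*|x|
L = 10, alpha = 0.0365
Iteration 1: beta = 0.0, y = -0.8346 + 0.0*(-0.8346 + 0.8346) = -0.8346
  grad(y) = -1.346, v = y - alpha*grad = -0.7855
  prox(v) = soft_thresh(-0.7855, 0.1077) = -0.6778
Iteration 2: beta = 0.3333, y = -0.6778 + 0.3333*(-0.6778 + 0.8346) = -0.6255
  grad(y) = 0.7447, v = y - alpha*grad = -0.6527
  prox(v) = soft_thresh(-0.6527, 0.1077) = -0.545
Iteration 3: beta = 0.5, y = -0.545 + 0.5*(-0.545 + 0.6778) = -0.4787
  grad(y) = 2.2135, v = y - alpha*grad = -0.5594
  prox(v) = soft_thresh(-0.5594, 0.1077) = -0.4518
Iteration 4: beta = 0.6, y = -0.4518 + 0.6*(-0.4518 + 0.545) = -0.3958
  grad(y) = 3.0419, v = y - alpha*grad = -0.5068
  prox(v) = soft_thresh(-0.5068, 0.1077) = -0.3992
f(x_4) = 5*(-0.3992)^2 + 7*(-0.3992) + 2.95*|-0.3992| = -0.82


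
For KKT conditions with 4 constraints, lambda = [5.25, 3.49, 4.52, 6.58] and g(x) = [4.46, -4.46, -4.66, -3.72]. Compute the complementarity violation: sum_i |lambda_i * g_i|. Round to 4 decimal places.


KKT complementary slackness check:
lambda_1 * g_1 = 5.25 * 4.46 = 23.415
lambda_2 * g_2 = 3.49 * -4.46 = -15.5654
lambda_3 * g_3 = 4.52 * -4.66 = -21.0632
lambda_4 * g_4 = 6.58 * -3.72 = -24.4776
Total violation = 23.415 + 15.5654 + 21.0632 + 24.4776 = 84.5212


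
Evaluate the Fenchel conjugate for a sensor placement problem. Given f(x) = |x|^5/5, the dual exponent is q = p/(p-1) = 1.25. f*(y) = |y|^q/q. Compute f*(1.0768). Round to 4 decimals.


The conjugate exponent q satisfies 1/p + 1/q = 1.
p = 5, so q = 5/(5 - 1) = 1.25
|y|^q = 1.0768^1.25 = 1.0969
f*(1.0768) = 1.0969 / 1.25 = 0.8775


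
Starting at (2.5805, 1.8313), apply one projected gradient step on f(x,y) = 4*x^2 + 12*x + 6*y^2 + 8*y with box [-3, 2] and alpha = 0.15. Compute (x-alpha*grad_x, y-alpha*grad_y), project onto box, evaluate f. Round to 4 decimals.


Step 1: Compute gradient at (2.5805, 1.8313).
grad_x = 2*4*2.5805 + 12 = 32.644
grad_y = 2*6*1.8313 + 8 = 29.9756
Step 2: Gradient step.
x_raw = 2.5805 - 0.15*32.644 = -2.3161
y_raw = 1.8313 - 0.15*29.9756 = -2.665
Step 3: Project onto [-3, 2].
x_proj = clip(-2.3161) = -2.3161
y_proj = clip(-2.665) = -2.665
Step 4: Evaluate f.
f(-2.3161, -2.665) = 14.9584


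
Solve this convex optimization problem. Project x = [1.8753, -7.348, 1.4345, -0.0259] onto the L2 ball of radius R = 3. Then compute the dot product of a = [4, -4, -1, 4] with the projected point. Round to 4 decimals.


Step 1: Compute ||x|| (intermediates to 6 decimals).
||x|| = sqrt(1.8753^2 + (-7.348)^2 + 1.4345^2 + (-0.0259)^2) = 7.718051
Step 2: Project.
Since ||x|| > R, scale = R/||x|| = 3/7.718051 = 0.388699, proj(x) = scale * x
proj(x) = [0.728927, -2.85616, 0.557589, -0.010067]
Step 3: Dot product.
a^T * proj(x) = 4*0.728927 - 4*(-2.85616) - 1*0.557589 + 4*(-0.010067) = 13.7425


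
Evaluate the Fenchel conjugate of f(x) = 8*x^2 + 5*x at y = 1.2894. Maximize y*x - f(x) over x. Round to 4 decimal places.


f*(y) = sup_x {y*x - a*x^2 - b*x} = sup_x {(y-b)*x - a*x^2}
FOC: (y - b) - 2a*x = 0 => x* = (y - b)/(2a)
x* = (1.2894 - 5)/(2*8) = -0.2319
f*(1.2894) = (y-b)^2/(4a) = (1.2894 - 5)^2/(4*8)
= 13.7686/32 = 0.4303
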